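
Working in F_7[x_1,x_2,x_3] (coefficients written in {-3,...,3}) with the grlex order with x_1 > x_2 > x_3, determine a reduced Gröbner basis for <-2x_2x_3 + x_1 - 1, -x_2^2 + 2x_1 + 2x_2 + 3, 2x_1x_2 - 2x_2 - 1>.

The reduced Gröbner basis is the canonical form of the ideal for this ordering.

f_1 = -2x_2x_3 + x_1 - 1, LT = x_2x_3.
f_2 = -x_2^2 + 2x_1 + 2x_2 + 3, LT = x_2^2.
f_3 = 2x_1x_2 - 2x_2 - 1, LT = x_1x_2.

S(f_1,f_2): lcm = x_2^2x_3. S = 3x_1x_2 + 2x_1x_3 + 2x_2x_3 - 3x_2 + 3x_3.
  leading term x_1x_2: subtract (-2)·f_3 from 3x_1x_2 + 2x_1x_3 + 2x_2x_3 - 3x_2 + 3x_3 → 2x_1x_3 + 2x_2x_3 + 3x_3 - 2
  leading term x_1x_3: no divisor's leading term divides it; move 2x_1x_3 to the remainder.
  leading term x_2x_3: subtract (-1)·f_1 from 2x_2x_3 + 3x_3 - 2 → x_1 + 3x_3 - 3
  leading term x_1: no divisor's leading term divides it; move x_1 to the remainder.
  leading term x_3: no divisor's leading term divides it; move 3x_3 to the remainder.
  leading term 1: no divisor's leading term divides it; move -3 to the remainder.
  remainder 2x_1x_3 + x_1 + 3x_3 - 3 ≠ 0; add g_4 = 2x_1x_3 + x_1 + 3x_3 - 3 to the basis.

S(f_1,f_3): lcm = x_1x_2x_3. S = 3x_1^2 + x_2x_3 - 3x_1 - 3x_3.
  leading term x_1^2: no divisor's leading term divides it; move 3x_1^2 to the remainder.
  leading term x_2x_3: subtract (3)·f_1 from x_2x_3 - 3x_1 - 3x_3 → x_1 - 3x_3 + 3
  leading term x_1: no divisor's leading term divides it; move x_1 to the remainder.
  leading term x_3: no divisor's leading term divides it; move -3x_3 to the remainder.
  leading term 1: no divisor's leading term divides it; move 3 to the remainder.
  remainder 3x_1^2 + x_1 - 3x_3 + 3 ≠ 0; add g_5 = 3x_1^2 + x_1 - 3x_3 + 3 to the basis.

S(f_2,f_3): lcm = x_1x_2^2. S = -2x_1^2 - 2x_1x_2 + x_2^2 - 3x_1 - 3x_2.
  leading term x_1^2: subtract (-3)·g_5 from -2x_1^2 - 2x_1x_2 + x_2^2 - 3x_1 - 3x_2 → -2x_1x_2 + x_2^2 - 3x_2 - 2x_3 + 2
  leading term x_1x_2: subtract (-1)·f_3 from -2x_1x_2 + x_2^2 - 3x_2 - 2x_3 + 2 → x_2^2 + 2x_2 - 2x_3 + 1
  leading term x_2^2: subtract (-1)·f_2 from x_2^2 + 2x_2 - 2x_3 + 1 → 2x_1 - 3x_2 - 2x_3 - 3
  leading term x_1: no divisor's leading term divides it; move 2x_1 to the remainder.
  leading term x_2: no divisor's leading term divides it; move -3x_2 to the remainder.
  leading term x_3: no divisor's leading term divides it; move -2x_3 to the remainder.
  leading term 1: no divisor's leading term divides it; move -3 to the remainder.
  remainder 2x_1 - 3x_2 - 2x_3 - 3 ≠ 0; add g_6 = 2x_1 - 3x_2 - 2x_3 - 3 to the basis.

S(f_1,g_4): lcm = x_1x_2x_3. S = 3x_1^2 + 3x_1x_2 + 2x_2x_3 - 3x_1 - 2x_2.
  leading term x_1^2: subtract (1)·g_5 from 3x_1^2 + 3x_1x_2 + 2x_2x_3 - 3x_1 - 2x_2 → 3x_1x_2 + 2x_2x_3 + 3x_1 - 2x_2 + 3x_3 - 3
  leading term x_1x_2: subtract (-2)·f_3 from 3x_1x_2 + 2x_2x_3 + 3x_1 - 2x_2 + 3x_3 - 3 → 2x_2x_3 + 3x_1 + x_2 + 3x_3 + 2
  leading term x_2x_3: subtract (-1)·f_1 from 2x_2x_3 + 3x_1 + x_2 + 3x_3 + 2 → -3x_1 + x_2 + 3x_3 + 1
  leading term x_1: subtract (2)·g_6 from -3x_1 + x_2 + 3x_3 + 1 → 0
  remainder 0.

S(f_2,g_4): leading monomials are coprime, so the S-polynomial reduces to 0 (Buchberger's first criterion).
S(f_3,g_4): lcm = x_1x_2x_3. S = 3x_1x_2 + x_2x_3 - 2x_2 + 3x_3.
  leading term x_1x_2: subtract (-2)·f_3 from 3x_1x_2 + x_2x_3 - 2x_2 + 3x_3 → x_2x_3 + x_2 + 3x_3 - 2
  leading term x_2x_3: subtract (3)·f_1 from x_2x_3 + x_2 + 3x_3 - 2 → -3x_1 + x_2 + 3x_3 + 1
  leading term x_1: subtract (2)·g_6 from -3x_1 + x_2 + 3x_3 + 1 → 0
  remainder 0.

S(f_1,g_5): leading monomials are coprime, so the S-polynomial reduces to 0 (Buchberger's first criterion).
S(f_2,g_5): leading monomials are coprime, so the S-polynomial reduces to 0 (Buchberger's first criterion).
S(f_3,g_5): lcm = x_1^2x_2. S = x_1x_2 + x_2x_3 + 3x_1 - x_2.
  leading term x_1x_2: subtract (-3)·f_3 from x_1x_2 + x_2x_3 + 3x_1 - x_2 → x_2x_3 + 3x_1 - 3
  leading term x_2x_3: subtract (3)·f_1 from x_2x_3 + 3x_1 - 3 → 0
  remainder 0.

S(g_4,g_5): lcm = x_1^2x_3. S = -3x_1^2 + x_3^2 + 2x_1 - x_3.
  leading term x_1^2: subtract (-1)·g_5 from -3x_1^2 + x_3^2 + 2x_1 - x_3 → x_3^2 + 3x_1 + 3x_3 + 3
  leading term x_3^2: no divisor's leading term divides it; move x_3^2 to the remainder.
  leading term x_1: subtract (-2)·g_6 from 3x_1 + 3x_3 + 3 → x_2 - x_3 - 3
  leading term x_2: no divisor's leading term divides it; move x_2 to the remainder.
  leading term x_3: no divisor's leading term divides it; move -x_3 to the remainder.
  leading term 1: no divisor's leading term divides it; move -3 to the remainder.
  remainder x_3^2 + x_2 - x_3 - 3 ≠ 0; add g_7 = x_3^2 + x_2 - x_3 - 3 to the basis.

S(f_1,g_6): leading monomials are coprime, so the S-polynomial reduces to 0 (Buchberger's first criterion).
S(f_2,g_6): leading monomials are coprime, so the S-polynomial reduces to 0 (Buchberger's first criterion).
S(f_3,g_6): lcm = x_1x_2. S = -2x_2^2 + x_2x_3 - 3x_2 + 3.
  leading term x_2^2: subtract (2)·f_2 from -2x_2^2 + x_2x_3 - 3x_2 + 3 → x_2x_3 + 3x_1 - 3
  leading term x_2x_3: subtract (3)·f_1 from x_2x_3 + 3x_1 - 3 → 0
  remainder 0.

S(g_4,g_6): lcm = x_1x_3. S = -2x_2x_3 + x_3^2 - 3x_1 + 3x_3 + 2.
  leading term x_2x_3: subtract (1)·f_1 from -2x_2x_3 + x_3^2 - 3x_1 + 3x_3 + 2 → x_3^2 + 3x_1 + 3x_3 + 3
  leading term x_3^2: subtract (1)·g_7 from x_3^2 + 3x_1 + 3x_3 + 3 → 3x_1 - x_2 - 3x_3 - 1
  leading term x_1: subtract (-2)·g_6 from 3x_1 - x_2 - 3x_3 - 1 → 0
  remainder 0.

S(g_5,g_6): lcm = x_1^2. S = -2x_1x_2 + x_1x_3 + 3x_1 - x_3 + 1.
  leading term x_1x_2: subtract (-1)·f_3 from -2x_1x_2 + x_1x_3 + 3x_1 - x_3 + 1 → x_1x_3 + 3x_1 - 2x_2 - x_3
  leading term x_1x_3: subtract (-3)·g_4 from x_1x_3 + 3x_1 - 2x_2 - x_3 → -x_1 - 2x_2 + x_3 - 2
  leading term x_1: subtract (3)·g_6 from -x_1 - 2x_2 + x_3 - 2 → 0
  remainder 0.

S(f_1,g_7): lcm = x_2x_3^2. S = 3x_1x_3 - x_2^2 + x_2x_3 + 3x_2 - 3x_3.
  leading term x_1x_3: subtract (-2)·g_4 from 3x_1x_3 - x_2^2 + x_2x_3 + 3x_2 - 3x_3 → -x_2^2 + x_2x_3 + 2x_1 + 3x_2 + 3x_3 + 1
  leading term x_2^2: subtract (1)·f_2 from -x_2^2 + x_2x_3 + 2x_1 + 3x_2 + 3x_3 + 1 → x_2x_3 + x_2 + 3x_3 - 2
  leading term x_2x_3: subtract (3)·f_1 from x_2x_3 + x_2 + 3x_3 - 2 → -3x_1 + x_2 + 3x_3 + 1
  leading term x_1: subtract (2)·g_6 from -3x_1 + x_2 + 3x_3 + 1 → 0
  remainder 0.

S(f_2,g_7): leading monomials are coprime, so the S-polynomial reduces to 0 (Buchberger's first criterion).
S(f_3,g_7): leading monomials are coprime, so the S-polynomial reduces to 0 (Buchberger's first criterion).
S(g_4,g_7): lcm = x_1x_3^2. S = -x_1x_2 - 2x_1x_3 - 2x_3^2 + 3x_1 + 2x_3.
  leading term x_1x_2: subtract (3)·f_3 from -x_1x_2 - 2x_1x_3 - 2x_3^2 + 3x_1 + 2x_3 → -2x_1x_3 - 2x_3^2 + 3x_1 - x_2 + 2x_3 + 3
  leading term x_1x_3: subtract (-1)·g_4 from -2x_1x_3 - 2x_3^2 + 3x_1 - x_2 + 2x_3 + 3 → -2x_3^2 - 3x_1 - x_2 - 2x_3
  leading term x_3^2: subtract (-2)·g_7 from -2x_3^2 - 3x_1 - x_2 - 2x_3 → -3x_1 + x_2 + 3x_3 + 1
  leading term x_1: subtract (2)·g_6 from -3x_1 + x_2 + 3x_3 + 1 → 0
  remainder 0.

S(g_5,g_7): leading monomials are coprime, so the S-polynomial reduces to 0 (Buchberger's first criterion).
S(g_6,g_7): leading monomials are coprime, so the S-polynomial reduces to 0 (Buchberger's first criterion).
Every S-polynomial of the final basis reduces to 0, so we have a Gröbner basis.
Inter-reduce: drop elements whose leading term is divisible by another's, tail-reduce, and make monic.

G = {x_2^2 + 2x_2 - 2x_3 + 1, x_2x_3 + x_2 + 3x_3 - 2, x_3^2 + x_2 - x_3 - 3, x_1 + 2x_2 - x_3 + 2}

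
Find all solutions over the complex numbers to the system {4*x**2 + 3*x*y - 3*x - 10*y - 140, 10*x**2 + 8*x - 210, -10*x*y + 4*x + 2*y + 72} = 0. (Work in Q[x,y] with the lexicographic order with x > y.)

{(-5, -1)}

Compute a lex Gröbner basis by Buchberger's algorithm.
f_1 = 4*x**2 + 3*x*y - 3*x - 10*y - 140, LT = x**2.
f_2 = 10*x**2 + 8*x - 210, LT = x**2.
f_3 = -10*x*y + 4*x + 2*y + 72, LT = x*y.

S(f_1,f_2): lcm = x**2. S = 3/4*x*y - 31/20*x - 5/2*y - 14.
  leading term x*y: subtract (-3/40)·f_3 from 3/4*x*y - 31/20*x - 5/2*y - 14 → -5/4*x - 47/20*y - 43/5
  leading term x: no divisor's leading term divides it; move -5/4*x to the remainder.
  leading term y: no divisor's leading term divides it; move -47/20*y to the remainder.
  leading term 1: no divisor's leading term divides it; move -43/5 to the remainder.
  remainder -5/4*x - 47/20*y - 43/5 ≠ 0; add h_4 = -5/4*x - 47/20*y - 43/5 to the basis.

S(f_1,f_3): lcm = x**2*y. S = 2/5*x**2 + 3/4*x*y**2 - 11/20*x*y + 36/5*x - 5/2*y**2 - 35*y.
  leading term x**2: subtract (1/10)·f_1 from 2/5*x**2 + 3/4*x*y**2 - 11/20*x*y + 36/5*x - 5/2*y**2 - 35*y → 3/4*x*y**2 - 17/20*x*y + 15/2*x - 5/2*y**2 - 34*y + 14
  leading term x*y**2: subtract (-3/40*y)·f_3 from 3/4*x*y**2 - 17/20*x*y + 15/2*x - 5/2*y**2 - 34*y + 14 → -11/20*x*y + 15/2*x - 47/20*y**2 - 143/5*y + 14
  leading term x*y: subtract (11/200)·f_3 from -11/20*x*y + 15/2*x - 47/20*y**2 - 143/5*y + 14 → 182/25*x - 47/20*y**2 - 2871/100*y + 251/25
  leading term x: subtract (-728/125)·h_4 from 182/25*x - 47/20*y**2 - 2871/100*y + 251/25 → -47/20*y**2 - 105991/2500*y - 25029/625
  leading term y**2: no divisor's leading term divides it; move -47/20*y**2 to the remainder.
  leading term y: no divisor's leading term divides it; move -105991/2500*y to the remainder.
  leading term 1: no divisor's leading term divides it; move -25029/625 to the remainder.
  remainder -47/20*y**2 - 105991/2500*y - 25029/625 ≠ 0; add h_5 = -47/20*y**2 - 105991/2500*y - 25029/625 to the basis.

S(f_2,f_3): lcm = x**2*y. S = 2/5*x**2 + x*y + 36/5*x - 21*y.
  leading term x**2: subtract (1/10)·f_1 from 2/5*x**2 + x*y + 36/5*x - 21*y → 7/10*x*y + 15/2*x - 20*y + 14
  leading term x*y: subtract (-7/100)·f_3 from 7/10*x*y + 15/2*x - 20*y + 14 → 389/50*x - 993/50*y + 476/25
  leading term x: subtract (-778/125)·h_4 from 389/50*x - 993/50*y + 476/25 → -21554/625*y - 21554/625
  leading term y: no divisor's leading term divides it; move -21554/625*y to the remainder.
  leading term 1: no divisor's leading term divides it; move -21554/625 to the remainder.
  remainder -21554/625*y - 21554/625 ≠ 0; add h_6 = -21554/625*y - 21554/625 to the basis.

The other S-polynomials (S(f_1,h_4), S(f_2,h_4), S(f_3,h_4), S(f_1,h_5), S(f_2,h_5), S(f_3,h_5), S(h_4,h_5), S(f_1,h_6), S(f_2,h_6), S(f_3,h_6), S(h_4,h_6), S(h_5,h_6)) all reduce to 0 modulo the current basis, so we have a Gröbner basis.
Inter-reduce: drop elements whose leading term is divisible by another's, tail-reduce, and make monic.
Reduced Gröbner basis: {x + 5, y + 1}.

Elimination: the polynomial y + 1 lies in the elimination ideal for y, so y ∈ {-1}. For each such y, the remaining basis elements (now univariate) give the rest of the solution.
  y = -1: the earlier basis element becomes x + 5 = 0, giving x = -5 — point (-5, -1).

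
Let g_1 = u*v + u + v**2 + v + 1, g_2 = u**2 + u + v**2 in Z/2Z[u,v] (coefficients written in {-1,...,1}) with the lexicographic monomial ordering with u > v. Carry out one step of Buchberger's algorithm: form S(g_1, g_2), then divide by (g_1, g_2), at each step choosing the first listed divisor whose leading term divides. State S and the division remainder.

S(g_1, g_2) = u**2 + u*v**2 + u + v**3; remainder on division = u + v**2 + 1.

lcm(LM(g_1), LM(g_2)) = u**2*v.
S = (lcm/LT(g_1))·g_1 − (lcm/LT(g_2))·g_2 = u**2 + u*v**2 + u + v**3.
Reduce S modulo (g_1, g_2) in that order:
  leading term u**2: subtract (1)·g_2 from u**2 + u*v**2 + u + v**3 → u*v**2 + v**3 + v**2
  leading term u*v**2: subtract (v)·g_1 from u*v**2 + v**3 + v**2 → u*v + v
  leading term u*v: subtract (1)·g_1 from u*v + v → u + v**2 + 1
  leading term u: no divisor's leading term divides it; move u to the remainder.
  leading term v**2: no divisor's leading term divides it; move v**2 to the remainder.
  leading term 1: no divisor's leading term divides it; move 1 to the remainder.
The remainder u + v**2 + 1 is nonzero, so it would be added as the next basis element.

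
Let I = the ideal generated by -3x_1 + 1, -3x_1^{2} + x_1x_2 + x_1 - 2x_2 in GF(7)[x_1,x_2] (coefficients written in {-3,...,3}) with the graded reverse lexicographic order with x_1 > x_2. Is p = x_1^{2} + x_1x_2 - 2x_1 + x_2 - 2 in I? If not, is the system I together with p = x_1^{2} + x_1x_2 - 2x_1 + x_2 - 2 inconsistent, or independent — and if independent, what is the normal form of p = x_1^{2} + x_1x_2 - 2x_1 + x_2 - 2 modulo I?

Adjoining x_1^{2} + x_1x_2 - 2x_1 + x_2 - 2 makes the ideal the whole ring: the system is inconsistent.

First compute the reduced Gröbner basis of I by Buchberger's algorithm.
f_1 = -3x_1 + 1, LT = x_1.
f_2 = -3x_1^{2} + x_1x_2 + x_1 - 2x_2, LT = x_1^{2}.

S(f_1,f_2): lcm = x_1^{2}. S = -2x_1x_2 - 3x_2.
  leading term x_1x_2: subtract (3x_2)·f_1 from -2x_1x_2 - 3x_2 → x_2
  leading term x_2: no divisor's leading term divides it; move x_2 to the remainder.
  remainder x_2 ≠ 0; add h_3 = x_2 to the basis.

The other S-polynomials (S(f_1,h_3), S(f_2,h_3)) all reduce to 0 modulo the current basis, so we have a Gröbner basis.
Inter-reduce: drop elements whose leading term is divisible by another's, tail-reduce, and make monic.
Reduced Gröbner basis: {x_1 + 2, x_2}.
Label its elements g_1 = x_1 + 2, g_2 = x_2.

Reduce p = x_1^{2} + x_1x_2 - 2x_1 + x_2 - 2 modulo G:
  leading term x_1^{2}: subtract (x_1)·g_1 from x_1^{2} + x_1x_2 - 2x_1 + x_2 - 2 → x_1x_2 + 3x_1 + x_2 - 2
  leading term x_1x_2: subtract (x_2)·g_1 from x_1x_2 + 3x_1 + x_2 - 2 → 3x_1 - x_2 - 2
  leading term x_1: subtract (3)·g_1 from 3x_1 - x_2 - 2 → -x_2 - 1
  leading term x_2: subtract (-1)·g_2 from -x_2 - 1 → -1
  leading term 1: no divisor's leading term divides it; move -1 to the remainder.
  normal form = -1.
The normal form is nonzero, so p ∉ I. Since p minus its normal form lies in I, I + (p) = I + (r) where r = -1; decide whether this ideal is the whole ring.
Here r = -1 is a nonzero constant, hence a unit: 1 ∈ I + (p), the Gröbner basis of I + (p) is {1}, and the enlarged system has no common solution — adjoining p is inconsistent.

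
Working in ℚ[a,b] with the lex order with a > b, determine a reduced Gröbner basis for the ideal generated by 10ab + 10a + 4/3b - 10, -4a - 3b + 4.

G = {a + ¾b - 1, b² - 23/45b}

f_1 = 10ab + 10a + 4/3b - 10, LT = ab.
f_2 = -4a - 3b + 4, LT = a.

S(f_1,f_2): lcm = ab. S = a - ¾b² + 17/15b - 1.
  reduce S modulo (f_1, f_2):
  remainder -¾b² + 23/60b ≠ 0; add g_3 = -¾b² + 23/60b to the basis.

The other S-polynomials (S(f_1,g_3), S(f_2,g_3)) all reduce to 0 modulo the current basis, so we have a Gröbner basis.
Inter-reduce: drop elements whose leading term is divisible by another's, tail-reduce, and make monic.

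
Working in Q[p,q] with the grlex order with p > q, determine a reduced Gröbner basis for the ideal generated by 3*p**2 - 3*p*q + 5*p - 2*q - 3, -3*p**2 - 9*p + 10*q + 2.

f_1 = 3*p**2 - 3*p*q + 5*p - 2*q - 3, LT = p**2.
f_2 = -3*p**2 - 9*p + 10*q + 2, LT = p**2.

S(f_1,f_2): lcm = p**2. S = -p*q - 4/3*p + 8/3*q - 1/3.
  reduce S modulo (f_1, f_2):
  remainder -p*q - 4/3*p + 8/3*q - 1/3 ≠ 0; add g_3 = -p*q - 4/3*p + 8/3*q - 1/3 to the basis.

S(f_1,g_3): lcm = p**2*q. S = -p*q**2 - 4/3*p**2 + 13/3*p*q - 2/3*q**2 - 1/3*p - q.
  reduce S modulo (f_1, f_2, g_3):
  remainder -10/3*q**2 - 35/9*p + 10*q - 25/9 ≠ 0; add g_4 = -10/3*q**2 - 35/9*p + 10*q - 25/9 to the basis.

The other S-polynomials (S(f_2,g_3), S(f_1,g_4), S(f_2,g_4), S(g_3,g_4)) all reduce to 0 modulo the current basis, so we have a Gröbner basis.
Inter-reduce: drop elements whose leading term is divisible by another's, tail-reduce, and make monic.

G = {p**2 + 3*p - 10/3*q - 2/3, p*q + 4/3*p - 8/3*q + 1/3, q**2 + 7/6*p - 3*q + 5/6}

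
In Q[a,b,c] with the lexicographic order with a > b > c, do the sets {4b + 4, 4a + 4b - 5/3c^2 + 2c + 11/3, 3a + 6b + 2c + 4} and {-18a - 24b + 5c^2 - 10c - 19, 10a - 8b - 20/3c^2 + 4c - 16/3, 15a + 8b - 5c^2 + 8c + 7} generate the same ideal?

Two ideals are equal iff their reduced Gröbner bases coincide (the reduced basis is unique for a fixed ordering).
Buchberger on the first generating set:
f_1 = 4b + 4, LT = b.
f_2 = 4a + 4b - 5/3c^2 + 2c + 11/3, LT = a.
f_3 = 3a + 6b + 2c + 4, LT = a.

S(f_2,f_3): lcm = a. S = -b - 5/12c^2 - 1/6c - 5/12.
  leading term b: subtract (-1/4)·f_1 from -b - 5/12c^2 - 1/6c - 5/12 → -5/12c^2 - 1/6c + 7/12
  leading term c^2: no divisor's leading term divides it; move -5/12c^2 to the remainder.
  leading term c: no divisor's leading term divides it; move -1/6c to the remainder.
  leading term 1: no divisor's leading term divides it; move 7/12 to the remainder.
  remainder -5/12c^2 - 1/6c + 7/12 ≠ 0; add g_4 = -5/12c^2 - 1/6c + 7/12 to the basis.

The other S-polynomials (S(f_1,f_2), S(f_1,f_3), S(f_1,g_4), S(f_2,g_4), S(f_3,g_4)) all reduce to 0 modulo the current basis, so we have a Gröbner basis.
Inter-reduce: drop elements whose leading term is divisible by another's, tail-reduce, and make monic.
Reduced Gröbner basis: {a + 2/3c - 2/3, b + 1, c^2 + 2/5c - 7/5}.

Buchberger on the second generating set:
h_1 = -18a - 24b + 5c^2 - 10c - 19, LT = a.
h_2 = 10a - 8b - 20/3c^2 + 4c - 16/3, LT = a.
h_3 = 15a + 8b - 5c^2 + 8c + 7, LT = a.

S(h_1,h_2): lcm = a. S = 32/15b + 7/18c^2 + 7/45c + 143/90.
  leading term b: no divisor's leading term divides it; move 32/15b to the remainder.
  leading term c^2: no divisor's leading term divides it; move 7/18c^2 to the remainder.
  leading term c: no divisor's leading term divides it; move 7/45c to the remainder.
  leading term 1: no divisor's leading term divides it; move 143/90 to the remainder.
  remainder 32/15b + 7/18c^2 + 7/45c + 143/90 ≠ 0; add k_4 = 32/15b + 7/18c^2 + 7/45c + 143/90 to the basis.

S(h_1,h_3): lcm = a. S = 4/5b + 1/18c^2 + 1/45c + 53/90.
  leading term b: subtract (3/8)·k_4 from 4/5b + 1/18c^2 + 1/45c + 53/90 → -13/144c^2 - 13/360c - 1/144
  leading term c^2: no divisor's leading term divides it; move -13/144c^2 to the remainder.
  leading term c: no divisor's leading term divides it; move -13/360c to the remainder.
  leading term 1: no divisor's leading term divides it; move -1/144 to the remainder.
  remainder -13/144c^2 - 13/360c - 1/144 ≠ 0; add k_5 = -13/144c^2 - 13/360c - 1/144 to the basis.

The other S-polynomials (S(h_2,h_3), S(h_1,k_4), S(h_2,k_4), S(h_3,k_4), S(h_1,k_5), S(h_2,k_5), S(h_3,k_5), S(k_4,k_5)) all reduce to 0 modulo the current basis, so we have a Gröbner basis.
Inter-reduce: drop elements whose leading term is divisible by another's, tail-reduce, and make monic.
Reduced Gröbner basis: {a + 2/3c + 4/39, b + 19/26, c^2 + 2/5c + 1/13}.

These differ, so the ideals are not equal.
The choice of monomial ordering does not affect the verdict — as long as both bases are computed under the same ordering, their equality decides ideal equality.

No, the ideals differ.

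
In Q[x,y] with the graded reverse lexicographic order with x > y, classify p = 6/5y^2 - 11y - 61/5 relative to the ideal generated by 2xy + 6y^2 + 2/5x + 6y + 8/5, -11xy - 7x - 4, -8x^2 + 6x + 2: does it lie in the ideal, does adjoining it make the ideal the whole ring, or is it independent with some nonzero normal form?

6/5y^2 - 11y - 61/5 lies in I (it reduces to 0).

First compute the reduced Gröbner basis of I by Buchberger's algorithm.
f_1 = 2xy + 6y^2 + 2/5x + 6y + 8/5, LT = xy.
f_2 = -11xy - 7x - 4, LT = xy.
f_3 = -8x^2 + 6x + 2, LT = x^2.

S(f_1,f_2): lcm = xy. S = 3y^2 - 24/55x + 3y + 24/55.
  reduce S modulo (f_1, f_2, f_3):
  remainder 3y^2 - 24/55x + 3y + 24/55 ≠ 0; add h_4 = 3y^2 - 24/55x + 3y + 24/55 to the basis.

S(f_1,f_3): lcm = x^2y. S = 3xy^2 + 1/5x^2 + 15/4xy + 4/5x + 1/4y.
  reduce S modulo (f_1, f_2, f_3, h_4):
  remainder -134/605x - 37/44y - 1499/2420 ≠ 0; add h_5 = -134/605x - 37/44y - 1499/2420 to the basis.

S(f_2,f_3): lcm = x^2y. S = 7/11x^2 + 3/4xy + 4/11x + 1/4y.
  reduce S modulo (f_1, f_2, f_3, h_4, h_5):
  remainder -303/268y - 303/268 ≠ 0; add h_6 = -303/268y - 303/268 to the basis.

The other S-polynomials (S(f_1,h_4), S(f_2,h_4), S(f_3,h_4), S(f_1,h_5), S(f_2,h_5), S(f_3,h_5), S(h_4,h_5), S(f_1,h_6), S(f_2,h_6), S(f_3,h_6), S(h_4,h_6), S(h_5,h_6)) all reduce to 0 modulo the current basis, so we have a Gröbner basis.
Inter-reduce: drop elements whose leading term is divisible by another's, tail-reduce, and make monic.
Reduced Gröbner basis: {x - 1, y + 1}.
Label its elements g_1 = x - 1, g_2 = y + 1.

Reduce p = 6/5y^2 - 11y - 61/5 modulo G:
  leading term y^2: subtract (6/5y)·g_2 from 6/5y^2 - 11y - 61/5 → -61/5y - 61/5
  leading term y: subtract (-61/5)·g_2 from -61/5y - 61/5 → 0
  normal form = 0.
Since the normal form is 0, p ∈ I.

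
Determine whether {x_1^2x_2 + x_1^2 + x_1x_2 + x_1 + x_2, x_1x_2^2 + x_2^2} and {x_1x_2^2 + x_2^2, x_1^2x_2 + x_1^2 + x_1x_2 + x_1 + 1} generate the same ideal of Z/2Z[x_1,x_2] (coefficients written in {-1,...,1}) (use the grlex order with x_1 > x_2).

No, the ideals differ.

Since reduced Gröbner bases are canonical representatives of ideals under a given ordering, it suffices to compute and compare them.
Buchberger on the first generating set:
f_1 = x_1^2x_2 + x_1^2 + x_1x_2 + x_1 + x_2, LT = x_1^2x_2.
f_2 = x_1x_2^2 + x_2^2, LT = x_1x_2^2.

S(f_1,f_2): lcm = x_1^2x_2^2. S = x_1^2x_2 + x_1x_2 + x_2^2.
  leading term x_1^2x_2: subtract (1)·f_1 from x_1^2x_2 + x_1x_2 + x_2^2 → x_1^2 + x_2^2 + x_1 + x_2
  leading term x_1^2: no divisor's leading term divides it; move x_1^2 to the remainder.
  leading term x_2^2: no divisor's leading term divides it; move x_2^2 to the remainder.
  leading term x_1: no divisor's leading term divides it; move x_1 to the remainder.
  leading term x_2: no divisor's leading term divides it; move x_2 to the remainder.
  remainder x_1^2 + x_2^2 + x_1 + x_2 ≠ 0; add g_3 = x_1^2 + x_2^2 + x_1 + x_2 to the basis.

S(f_1,g_3): lcm = x_1^2x_2. S = x_2^3 + x_1^2 + x_2^2 + x_1 + x_2.
  leading term x_2^3: no divisor's leading term divides it; move x_2^3 to the remainder.
  leading term x_1^2: subtract (1)·g_3 from x_1^2 + x_2^2 + x_1 + x_2 → 0
  remainder x_2^3 ≠ 0; add g_4 = x_2^3 to the basis.

S(f_2,g_3): lcm = x_1^2x_2^2. S = x_2^4 + x_2^3.
  leading term x_2^4: subtract (x_2)·g_4 from x_2^4 + x_2^3 → x_2^3
  leading term x_2^3: subtract (1)·g_4 from x_2^3 → 0
  remainder 0.

S(f_1,g_4): lcm = x_1^2x_2^3. S = x_1^2x_2^2 + x_1x_2^3 + x_1x_2^2 + x_2^3.
  leading term x_1^2x_2^2: subtract (x_2)·f_1 from x_1^2x_2^2 + x_1x_2^3 + x_1x_2^2 + x_2^3 → x_1x_2^3 + x_1^2x_2 + x_2^3 + x_1x_2 + x_2^2
  leading term x_1x_2^3: subtract (x_2)·f_2 from x_1x_2^3 + x_1^2x_2 + x_2^3 + x_1x_2 + x_2^2 → x_1^2x_2 + x_1x_2 + x_2^2
  leading term x_1^2x_2: subtract (1)·f_1 from x_1^2x_2 + x_1x_2 + x_2^2 → x_1^2 + x_2^2 + x_1 + x_2
  leading term x_1^2: subtract (1)·g_3 from x_1^2 + x_2^2 + x_1 + x_2 → 0
  remainder 0.

S(f_2,g_4): lcm = x_1x_2^3. S = x_2^3.
  leading term x_2^3: subtract (1)·g_4 from x_2^3 → 0
  remainder 0.

S(g_3,g_4): leading monomials are coprime, so the S-polynomial reduces to 0 (Buchberger's first criterion).
Every S-polynomial of the final basis reduces to 0, so we have a Gröbner basis.
Inter-reduce: drop elements whose leading term is divisible by another's, tail-reduce, and make monic.
Reduced Gröbner basis: {x_1x_2^2 + x_2^2, x_2^3, x_1^2 + x_2^2 + x_1 + x_2}.

Buchberger on the second generating set:
h_1 = x_1x_2^2 + x_2^2, LT = x_1x_2^2.
h_2 = x_1^2x_2 + x_1^2 + x_1x_2 + x_1 + 1, LT = x_1^2x_2.

S(h_1,h_2): lcm = x_1^2x_2^2. S = x_1^2x_2 + x_1x_2 + x_2.
  leading term x_1^2x_2: subtract (1)·h_2 from x_1^2x_2 + x_1x_2 + x_2 → x_1^2 + x_1 + x_2 + 1
  leading term x_1^2: no divisor's leading term divides it; move x_1^2 to the remainder.
  leading term x_1: no divisor's leading term divides it; move x_1 to the remainder.
  leading term x_2: no divisor's leading term divides it; move x_2 to the remainder.
  leading term 1: no divisor's leading term divides it; move 1 to the remainder.
  remainder x_1^2 + x_1 + x_2 + 1 ≠ 0; add k_3 = x_1^2 + x_1 + x_2 + 1 to the basis.

S(h_1,k_3): lcm = x_1^2x_2^2. S = x_2^3 + x_2^2.
  leading term x_2^3: no divisor's leading term divides it; move x_2^3 to the remainder.
  leading term x_2^2: no divisor's leading term divides it; move x_2^2 to the remainder.
  remainder x_2^3 + x_2^2 ≠ 0; add k_4 = x_2^3 + x_2^2 to the basis.

S(h_2,k_3): lcm = x_1^2x_2. S = x_1^2 + x_2^2 + x_1 + x_2 + 1.
  leading term x_1^2: subtract (1)·k_3 from x_1^2 + x_2^2 + x_1 + x_2 + 1 → x_2^2
  leading term x_2^2: no divisor's leading term divides it; move x_2^2 to the remainder.
  remainder x_2^2 ≠ 0; add k_5 = x_2^2 to the basis.

S(h_1,k_4): lcm = x_1x_2^3. S = x_1x_2^2 + x_2^3.
  leading term x_1x_2^2: subtract (1)·h_1 from x_1x_2^2 + x_2^3 → x_2^3 + x_2^2
  leading term x_2^3: subtract (1)·k_4 from x_2^3 + x_2^2 → 0
  remainder 0.

S(h_2,k_4): lcm = x_1^2x_2^3. S = x_1x_2^3 + x_1x_2^2 + x_2^2.
  leading term x_1x_2^3: subtract (x_2)·h_1 from x_1x_2^3 + x_1x_2^2 + x_2^2 → x_1x_2^2 + x_2^3 + x_2^2
  leading term x_1x_2^2: subtract (1)·h_1 from x_1x_2^2 + x_2^3 + x_2^2 → x_2^3
  leading term x_2^3: subtract (1)·k_4 from x_2^3 → x_2^2
  leading term x_2^2: subtract (1)·k_5 from x_2^2 → 0
  remainder 0.

S(k_3,k_4): leading monomials are coprime, so the S-polynomial reduces to 0 (Buchberger's first criterion).
S(h_1,k_5): lcm = x_1x_2^2. S = x_2^2.
  leading term x_2^2: subtract (1)·k_5 from x_2^2 → 0
  remainder 0.

S(h_2,k_5): lcm = x_1^2x_2^2. S = x_1^2x_2 + x_1x_2^2 + x_1x_2 + x_2.
  leading term x_1^2x_2: subtract (1)·h_2 from x_1^2x_2 + x_1x_2^2 + x_1x_2 + x_2 → x_1x_2^2 + x_1^2 + x_1 + x_2 + 1
  leading term x_1x_2^2: subtract (1)·h_1 from x_1x_2^2 + x_1^2 + x_1 + x_2 + 1 → x_1^2 + x_2^2 + x_1 + x_2 + 1
  leading term x_1^2: subtract (1)·k_3 from x_1^2 + x_2^2 + x_1 + x_2 + 1 → x_2^2
  leading term x_2^2: subtract (1)·k_5 from x_2^2 → 0
  remainder 0.

S(k_3,k_5): leading monomials are coprime, so the S-polynomial reduces to 0 (Buchberger's first criterion).
S(k_4,k_5): lcm = x_2^3. S = x_2^2.
  leading term x_2^2: subtract (1)·k_5 from x_2^2 → 0
  remainder 0.

Every S-polynomial of the final basis reduces to 0, so we have a Gröbner basis.
Inter-reduce: drop elements whose leading term is divisible by another's, tail-reduce, and make monic.
Reduced Gröbner basis: {x_1^2 + x_1 + x_2 + 1, x_2^2}.

These differ, so the ideals are not equal.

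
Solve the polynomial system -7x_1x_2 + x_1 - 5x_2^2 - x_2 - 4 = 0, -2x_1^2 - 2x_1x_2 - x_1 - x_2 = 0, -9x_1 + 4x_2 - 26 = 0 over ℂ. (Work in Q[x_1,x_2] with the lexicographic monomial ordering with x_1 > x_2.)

{(-2, 2)}

Compute a lex Gröbner basis by Buchberger's algorithm.
f_1 = -7x_1x_2 + x_1 - 5x_2^2 - x_2 - 4, LT = x_1x_2.
f_2 = -2x_1^2 - 2x_1x_2 - x_1 - x_2, LT = x_1^2.
f_3 = -9x_1 + 4x_2 - 26, LT = x_1.

S(f_1,f_2): lcm = x_1^2x_2. S = -1/7x_1^2 - 2/7x_1x_2^2 - 5/14x_1x_2 + 4/7x_1 - 1/2x_2^2.
  leading term x_1^2: subtract (1/14)·f_2 from -1/7x_1^2 - 2/7x_1x_2^2 - 5/14x_1x_2 + 4/7x_1 - 1/2x_2^2 → -2/7x_1x_2^2 - 3/14x_1x_2 + 9/14x_1 - 1/2x_2^2 + 1/14x_2
  leading term x_1x_2^2: subtract (2/49x_2)·f_1 from -2/7x_1x_2^2 - 3/14x_1x_2 + 9/14x_1 - 1/2x_2^2 + 1/14x_2 → -25/98x_1x_2 + 9/14x_1 + 10/49x_2^3 - 45/98x_2^2 + 23/98x_2
  leading term x_1x_2: subtract (25/686)·f_1 from -25/98x_1x_2 + 9/14x_1 + 10/49x_2^3 - 45/98x_2^2 + 23/98x_2 → 208/343x_1 + 10/49x_2^3 - 95/343x_2^2 + 93/343x_2 + 50/343
  leading term x_1: subtract (-208/3087)·f_3 from 208/343x_1 + 10/49x_2^3 - 95/343x_2^2 + 93/343x_2 + 50/343 → 10/49x_2^3 - 95/343x_2^2 + 1669/3087x_2 - 4958/3087
  leading term x_2^3: no divisor's leading term divides it; move 10/49x_2^3 to the remainder.
  leading term x_2^2: no divisor's leading term divides it; move -95/343x_2^2 to the remainder.
  leading term x_2: no divisor's leading term divides it; move 1669/3087x_2 to the remainder.
  leading term 1: no divisor's leading term divides it; move -4958/3087 to the remainder.
  remainder 10/49x_2^3 - 95/343x_2^2 + 1669/3087x_2 - 4958/3087 ≠ 0; add h_4 = 10/49x_2^3 - 95/343x_2^2 + 1669/3087x_2 - 4958/3087 to the basis.

S(f_1,f_3): lcm = x_1x_2. S = -1/7x_1 + 73/63x_2^2 - 173/63x_2 + 4/7.
  leading term x_1: subtract (1/63)·f_3 from -1/7x_1 + 73/63x_2^2 - 173/63x_2 + 4/7 → 73/63x_2^2 - 59/21x_2 + 62/63
  leading term x_2^2: no divisor's leading term divides it; move 73/63x_2^2 to the remainder.
  leading term x_2: no divisor's leading term divides it; move -59/21x_2 to the remainder.
  leading term 1: no divisor's leading term divides it; move 62/63 to the remainder.
  remainder 73/63x_2^2 - 59/21x_2 + 62/63 ≠ 0; add h_5 = 73/63x_2^2 - 59/21x_2 + 62/63 to the basis.

S(f_2,f_3): lcm = x_1^2. S = 13/9x_1x_2 - 43/18x_1 + 1/2x_2.
  leading term x_1x_2: subtract (-13/63)·f_1 from 13/9x_1x_2 - 43/18x_1 + 1/2x_2 → -275/126x_1 - 65/63x_2^2 + 37/126x_2 - 52/63
  leading term x_1: subtract (275/1134)·f_3 from -275/126x_1 - 65/63x_2^2 + 37/126x_2 - 52/63 → -65/63x_2^2 - 767/1134x_2 + 3107/567
  leading term x_2^2: subtract (-65/73)·h_5 from -65/63x_2^2 - 767/1134x_2 + 3107/567 → -37583/11826x_2 + 37583/5913
  leading term x_2: no divisor's leading term divides it; move -37583/11826x_2 to the remainder.
  leading term 1: no divisor's leading term divides it; move 37583/5913 to the remainder.
  remainder -37583/11826x_2 + 37583/5913 ≠ 0; add h_6 = -37583/11826x_2 + 37583/5913 to the basis.

The other S-polynomials (S(f_1,h_4), S(f_2,h_4), S(f_3,h_4), S(f_1,h_5), S(f_2,h_5), S(f_3,h_5), S(h_4,h_5), S(f_1,h_6), S(f_2,h_6), S(f_3,h_6), S(h_4,h_6), S(h_5,h_6)) all reduce to 0 modulo the current basis, so we have a Gröbner basis.
Inter-reduce: drop elements whose leading term is divisible by another's, tail-reduce, and make monic.
Reduced Gröbner basis: {x_1 + 2, x_2 - 2}.

A lex Gröbner basis eliminates variables successively. Here x_2 - 2 depends only on x_2, with roots {2}; lifting each root through the earlier basis elements recovers the full solutions.
  x_2 = 2: the earlier basis element becomes x_1 + 2 = 0, giving x_1 = -2 — point (-2, 2).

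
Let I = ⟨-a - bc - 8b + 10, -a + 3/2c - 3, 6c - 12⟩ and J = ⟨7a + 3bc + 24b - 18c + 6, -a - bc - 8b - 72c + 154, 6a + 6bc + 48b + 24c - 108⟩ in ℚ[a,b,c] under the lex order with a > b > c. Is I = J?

Yes, the ideals are equal.

Equality of ideals is decidable: compute both reduced Gröbner bases (unique for the ordering) and check whether they agree.
Buchberger on the first generating set:
f_1 = -a - bc - 8b + 10, LT = a.
f_2 = -a + 3/2c - 3, LT = a.
f_3 = 6c - 12, LT = c.

S(f_1,f_2): lcm = a. S = bc + 8b + 3/2c - 13.
  reduce S modulo (f_1, f_2, f_3):
  remainder 10b - 10 ≠ 0; add g_4 = 10b - 10 to the basis.

The other S-polynomials (S(f_1,f_3), S(f_2,f_3), S(f_1,g_4), S(f_2,g_4), S(f_3,g_4)) all reduce to 0 modulo the current basis, so we have a Gröbner basis.
Inter-reduce: drop elements whose leading term is divisible by another's, tail-reduce, and make monic.
Reduced Gröbner basis: {a, b - 1, c - 2}.

Buchberger on the second generating set:
h_1 = 7a + 3bc + 24b - 18c + 6, LT = a.
h_2 = -a - bc - 8b - 72c + 154, LT = a.
h_3 = 6a + 6bc + 48b + 24c - 108, LT = a.

S(h_1,h_2): lcm = a. S = -4/7bc - 32/7b - 522/7c + 1084/7.
  reduce S modulo (h_1, h_2, h_3):
  remainder -4/7bc - 32/7b - 522/7c + 1084/7 ≠ 0; add k_4 = -4/7bc - 32/7b - 522/7c + 1084/7 to the basis.

S(h_1,h_3): lcm = a. S = -4/7bc - 32/7b - 46/7c + 132/7.
  reduce S modulo (h_1, h_2, h_3, k_4):
  remainder 68c - 136 ≠ 0; add k_5 = 68c - 136 to the basis.

S(k_4,k_5): lcm = bc. S = 10b + 261/2c - 271.
  reduce S modulo (h_1, h_2, h_3, k_4, k_5):
  remainder 10b - 10 ≠ 0; add k_6 = 10b - 10 to the basis.

The other S-polynomials (S(h_2,h_3), S(h_1,k_4), S(h_2,k_4), S(h_3,k_4), S(h_1,k_5), S(h_2,k_5), S(h_3,k_5), S(h_1,k_6), S(h_2,k_6), S(h_3,k_6), S(k_4,k_6), S(k_5,k_6)) all reduce to 0 modulo the current basis, so we have a Gröbner basis.
Inter-reduce: drop elements whose leading term is divisible by another's, tail-reduce, and make monic.
Reduced Gröbner basis: {a, b - 1, c - 2}.

These coincide, so the ideals are equal.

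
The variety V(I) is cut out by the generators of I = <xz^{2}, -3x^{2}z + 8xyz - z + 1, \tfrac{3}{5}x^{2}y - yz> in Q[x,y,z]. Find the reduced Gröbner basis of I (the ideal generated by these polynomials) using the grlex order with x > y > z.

f_1 = xz^{2}, LT = xz^{2}.
f_2 = -3x^{2}z + 8xyz - z + 1, LT = x^{2}z.
f_3 = \tfrac{3}{5}x^{2}y - yz, LT = x^{2}y.

S(f_1,f_2): lcm = x^{2}z^{2}. S = \tfrac{8}{3}xyz^{2} - \tfrac{1}{3}z^{2} + \tfrac{1}{3}z.
  leading term xyz^{2}: subtract (\tfrac{8}{3}y)·f_1 from \tfrac{8}{3}xyz^{2} - \tfrac{1}{3}z^{2} + \tfrac{1}{3}z → -\tfrac{1}{3}z^{2} + \tfrac{1}{3}z
  leading term z^{2}: no divisor's leading term divides it; move -\tfrac{1}{3}z^{2} to the remainder.
  leading term z: no divisor's leading term divides it; move \tfrac{1}{3}z to the remainder.
  remainder -\tfrac{1}{3}z^{2} + \tfrac{1}{3}z ≠ 0; add g_4 = -\tfrac{1}{3}z^{2} + \tfrac{1}{3}z to the basis.

S(f_1,f_3): lcm = x^{2}yz^{2}. S = \tfrac{5}{3}yz^{3}.
  leading term yz^{3}: subtract (-5yz)·g_4 from \tfrac{5}{3}yz^{3} → \tfrac{5}{3}yz^{2}
  leading term yz^{2}: subtract (-5y)·g_4 from \tfrac{5}{3}yz^{2} → \tfrac{5}{3}yz
  leading term yz: no divisor's leading term divides it; move \tfrac{5}{3}yz to the remainder.
  remainder \tfrac{5}{3}yz ≠ 0; add g_5 = \tfrac{5}{3}yz to the basis.

S(f_2,f_3): lcm = x^{2}yz. S = -\tfrac{8}{3}xy^{2}z + \tfrac{5}{3}yz^{2} + \tfrac{1}{3}yz - \tfrac{1}{3}y.
  leading term xy^{2}z: subtract (-\tfrac{8}{5}xy)·g_5 from -\tfrac{8}{3}xy^{2}z + \tfrac{5}{3}yz^{2} + \tfrac{1}{3}yz - \tfrac{1}{3}y → \tfrac{5}{3}yz^{2} + \tfrac{1}{3}yz - \tfrac{1}{3}y
  leading term yz^{2}: subtract (-5y)·g_4 from \tfrac{5}{3}yz^{2} + \tfrac{1}{3}yz - \tfrac{1}{3}y → 2yz - \tfrac{1}{3}y
  leading term yz: subtract (\tfrac{6}{5})·g_5 from 2yz - \tfrac{1}{3}y → -\tfrac{1}{3}y
  leading term y: no divisor's leading term divides it; move -\tfrac{1}{3}y to the remainder.
  remainder -\tfrac{1}{3}y ≠ 0; add g_6 = -\tfrac{1}{3}y to the basis.

S(f_1,g_4): lcm = xz^{2}. S = xz.
  leading term xz: no divisor's leading term divides it; move xz to the remainder.
  remainder xz ≠ 0; add g_7 = xz to the basis.

S(f_2,g_4): lcm = x^{2}z^{2}. S = -\tfrac{8}{3}xyz^{2} + x^{2}z + \tfrac{1}{3}z^{2} - \tfrac{1}{3}z.
  leading term xyz^{2}: subtract (-\tfrac{8}{3}y)·f_1 from -\tfrac{8}{3}xyz^{2} + x^{2}z + \tfrac{1}{3}z^{2} - \tfrac{1}{3}z → x^{2}z + \tfrac{1}{3}z^{2} - \tfrac{1}{3}z
  leading term x^{2}z: subtract (-\tfrac{1}{3})·f_2 from x^{2}z + \tfrac{1}{3}z^{2} - \tfrac{1}{3}z → \tfrac{8}{3}xyz + \tfrac{1}{3}z^{2} - \tfrac{2}{3}z + \tfrac{1}{3}
  leading term xyz: subtract (\tfrac{8}{5}x)·g_5 from \tfrac{8}{3}xyz + \tfrac{1}{3}z^{2} - \tfrac{2}{3}z + \tfrac{1}{3} → \tfrac{1}{3}z^{2} - \tfrac{2}{3}z + \tfrac{1}{3}
  leading term z^{2}: subtract (-1)·g_4 from \tfrac{1}{3}z^{2} - \tfrac{2}{3}z + \tfrac{1}{3} → -\tfrac{1}{3}z + \tfrac{1}{3}
  leading term z: no divisor's leading term divides it; move -\tfrac{1}{3}z to the remainder.
  leading term 1: no divisor's leading term divides it; move \tfrac{1}{3} to the remainder.
  remainder -\tfrac{1}{3}z + \tfrac{1}{3} ≠ 0; add g_8 = -\tfrac{1}{3}z + \tfrac{1}{3} to the basis.

S(f_2,g_8): lcm = x^{2}z. S = -\tfrac{8}{3}xyz + x^{2} + \tfrac{1}{3}z - \tfrac{1}{3}.
  leading term xyz: subtract (-\tfrac{8}{5}x)·g_5 from -\tfrac{8}{3}xyz + x^{2} + \tfrac{1}{3}z - \tfrac{1}{3} → x^{2} + \tfrac{1}{3}z - \tfrac{1}{3}
  leading term x^{2}: no divisor's leading term divides it; move x^{2} to the remainder.
  leading term z: subtract (-1)·g_8 from \tfrac{1}{3}z - \tfrac{1}{3} → 0
  remainder x^{2} ≠ 0; add g_9 = x^{2} to the basis.

S(g_7,g_8): lcm = xz. S = x.
  leading term x: no divisor's leading term divides it; move x to the remainder.
  remainder x ≠ 0; add g_10 = x to the basis.

The other S-polynomials (S(f_3,g_4), S(f_1,g_5), S(f_2,g_5), S(f_3,g_5), S(g_4,g_5), S(f_1,g_6), S(f_2,g_6), S(f_3,g_6), S(g_4,g_6), S(g_5,g_6), S(f_1,g_7), S(f_2,g_7), S(f_3,g_7), S(g_4,g_7), S(g_5,g_7), S(g_6,g_7), S(f_1,g_8), S(f_3,g_8), S(g_4,g_8), S(g_5,g_8), S(g_6,g_8), S(f_1,g_9), S(f_2,g_9), S(f_3,g_9), S(g_4,g_9), S(g_5,g_9), S(g_6,g_9), S(g_7,g_9), S(g_8,g_9), S(f_1,g_10), S(f_2,g_10), S(f_3,g_10), S(g_4,g_10), S(g_5,g_10), S(g_6,g_10), S(g_7,g_10), S(g_8,g_10), S(g_9,g_10)) all reduce to 0 modulo the current basis, so we have a Gröbner basis.
Inter-reduce: drop elements whose leading term is divisible by another's, tail-reduce, and make monic.

G = {x, y, z - 1}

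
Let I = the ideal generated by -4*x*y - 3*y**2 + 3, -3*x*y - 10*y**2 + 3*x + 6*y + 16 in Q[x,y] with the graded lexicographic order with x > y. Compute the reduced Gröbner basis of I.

f_1 = -4*x*y - 3*y**2 + 3, LT = x*y.
f_2 = -3*x*y - 10*y**2 + 3*x + 6*y + 16, LT = x*y.

S(f_1,f_2): lcm = x*y. S = -31/12*y**2 + x + 2*y + 55/12.
  leading term y**2: no divisor's leading term divides it; move -31/12*y**2 to the remainder.
  leading term x: no divisor's leading term divides it; move x to the remainder.
  leading term y: no divisor's leading term divides it; move 2*y to the remainder.
  leading term 1: no divisor's leading term divides it; move 55/12 to the remainder.
  remainder -31/12*y**2 + x + 2*y + 55/12 ≠ 0; add g_3 = -31/12*y**2 + x + 2*y + 55/12 to the basis.

S(f_1,g_3): lcm = x*y**2. S = 3/4*y**3 + 12/31*x**2 + 24/31*x*y + 55/31*x - 3/4*y.
  leading term y**3: subtract (-9/31*y)·g_3 from 3/4*y**3 + 12/31*x**2 + 24/31*x*y + 55/31*x - 3/4*y → 12/31*x**2 + 33/31*x*y + 18/31*y**2 + 55/31*x + 18/31*y
  leading term x**2: no divisor's leading term divides it; move 12/31*x**2 to the remainder.
  leading term x*y: subtract (-33/124)·f_1 from 33/31*x*y + 18/31*y**2 + 55/31*x + 18/31*y → -27/124*y**2 + 55/31*x + 18/31*y + 99/124
  leading term y**2: subtract (81/961)·g_3 from -27/124*y**2 + 55/31*x + 18/31*y + 99/124 → 1624/961*x + 396/961*y + 396/961
  leading term x: no divisor's leading term divides it; move 1624/961*x to the remainder.
  leading term y: no divisor's leading term divides it; move 396/961*y to the remainder.
  leading term 1: no divisor's leading term divides it; move 396/961 to the remainder.
  remainder 12/31*x**2 + 1624/961*x + 396/961*y + 396/961 ≠ 0; add g_4 = 12/31*x**2 + 1624/961*x + 396/961*y + 396/961 to the basis.

The other S-polynomials (S(f_2,g_3), S(f_1,g_4), S(f_2,g_4), S(g_3,g_4)) all reduce to 0 modulo the current basis, so we have a Gröbner basis.
Inter-reduce: drop elements whose leading term is divisible by another's, tail-reduce, and make monic.

G = {x**2 + 406/93*x + 33/31*y + 33/31, x*y + 9/31*x + 18/31*y + 18/31, y**2 - 12/31*x - 24/31*y - 55/31}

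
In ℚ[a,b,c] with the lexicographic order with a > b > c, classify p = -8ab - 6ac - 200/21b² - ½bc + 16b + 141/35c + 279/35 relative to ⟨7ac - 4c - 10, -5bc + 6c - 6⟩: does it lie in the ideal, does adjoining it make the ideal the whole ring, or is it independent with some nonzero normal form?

First compute the reduced Gröbner basis of I by Buchberger's algorithm.
f_1 = 7ac - 4c - 10, LT = ac.
f_2 = -5bc + 6c - 6, LT = bc.

S(f_1,f_2): lcm = abc. S = 6/5ac - 6/5a - 4/7bc - 10/7b.
  reduce S modulo (f_1, f_2):
  remainder -6/5a - 10/7b + 12/5 ≠ 0; add h_3 = -6/5a - 10/7b + 12/5 to the basis.

The other S-polynomials (S(f_1,h_3), S(f_2,h_3)) all reduce to 0 modulo the current basis, so we have a Gröbner basis.
Inter-reduce: drop elements whose leading term is divisible by another's, tail-reduce, and make monic.
Reduced Gröbner basis: {a + 25/21b - 2, bc - 6/5c + 6/5}.
Label its elements g_1 = a + 25/21b - 2, g_2 = bc - 6/5c + 6/5.

Reduce p = -8ab - 6ac - 200/21b² - ½bc + 16b + 141/35c + 279/35 modulo G:
  leading term ab: subtract (-8b)·g_1 from -8ab - 6ac - 200/21b² - ½bc + 16b + 141/35c + 279/35 → -6ac - ½bc + 141/35c + 279/35
  leading term ac: subtract (-6c)·g_1 from -6ac - ½bc + 141/35c + 279/35 → 93/14bc - 279/35c + 279/35
  leading term bc: subtract (93/14)·g_2 from 93/14bc - 279/35c + 279/35 → 0
  normal form = 0.
Since the normal form is 0, p ∈ I.

-8ab - 6ac - 200/21b² - ½bc + 16b + 141/35c + 279/35 lies in I (it reduces to 0).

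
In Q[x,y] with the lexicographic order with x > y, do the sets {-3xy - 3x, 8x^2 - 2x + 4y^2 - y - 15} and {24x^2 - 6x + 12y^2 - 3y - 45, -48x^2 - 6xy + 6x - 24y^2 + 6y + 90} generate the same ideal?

Yes, the ideals are equal.

Since reduced Gröbner bases are canonical representatives of ideals under a given ordering, it suffices to compute and compare them.
Buchberger on the first generating set:
f_1 = -3xy - 3x, LT = xy.
f_2 = 8x^2 - 2x + 4y^2 - y - 15, LT = x^2.

S(f_1,f_2): lcm = x^2y. S = x^2 + 1/4xy - 1/2y^3 + 1/8y^2 + 15/8y.
  reduce S modulo (f_1, f_2):
  remainder -1/2y^3 - 3/8y^2 + 2y + 15/8 ≠ 0; add g_3 = -1/2y^3 - 3/8y^2 + 2y + 15/8 to the basis.

The other S-polynomials (S(f_1,g_3), S(f_2,g_3)) all reduce to 0 modulo the current basis, so we have a Gröbner basis.
Inter-reduce: drop elements whose leading term is divisible by another's, tail-reduce, and make monic.
Reduced Gröbner basis: {x^2 - 1/4x + 1/2y^2 - 1/8y - 15/8, xy + x, y^3 + 3/4y^2 - 4y - 15/4}.

Buchberger on the second generating set:
h_1 = 24x^2 - 6x + 12y^2 - 3y - 45, LT = x^2.
h_2 = -48x^2 - 6xy + 6x - 24y^2 + 6y + 90, LT = x^2.

S(h_1,h_2): lcm = x^2. S = -1/8xy - 1/8x.
  reduce S modulo (h_1, h_2):
  remainder -1/8xy - 1/8x ≠ 0; add k_3 = -1/8xy - 1/8x to the basis.

S(h_1,k_3): lcm = x^2y. S = -x^2 - 1/4xy + 1/2y^3 - 1/8y^2 - 15/8y.
  reduce S modulo (h_1, h_2, k_3):
  remainder 1/2y^3 + 3/8y^2 - 2y - 15/8 ≠ 0; add k_4 = 1/2y^3 + 3/8y^2 - 2y - 15/8 to the basis.

The other S-polynomials (S(h_2,k_3), S(h_1,k_4), S(h_2,k_4), S(k_3,k_4)) all reduce to 0 modulo the current basis, so we have a Gröbner basis.
Inter-reduce: drop elements whose leading term is divisible by another's, tail-reduce, and make monic.
Reduced Gröbner basis: {x^2 - 1/4x + 1/2y^2 - 1/8y - 15/8, xy + x, y^3 + 3/4y^2 - 4y - 15/4}.

The two bases agree; hence the ideals are identical.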